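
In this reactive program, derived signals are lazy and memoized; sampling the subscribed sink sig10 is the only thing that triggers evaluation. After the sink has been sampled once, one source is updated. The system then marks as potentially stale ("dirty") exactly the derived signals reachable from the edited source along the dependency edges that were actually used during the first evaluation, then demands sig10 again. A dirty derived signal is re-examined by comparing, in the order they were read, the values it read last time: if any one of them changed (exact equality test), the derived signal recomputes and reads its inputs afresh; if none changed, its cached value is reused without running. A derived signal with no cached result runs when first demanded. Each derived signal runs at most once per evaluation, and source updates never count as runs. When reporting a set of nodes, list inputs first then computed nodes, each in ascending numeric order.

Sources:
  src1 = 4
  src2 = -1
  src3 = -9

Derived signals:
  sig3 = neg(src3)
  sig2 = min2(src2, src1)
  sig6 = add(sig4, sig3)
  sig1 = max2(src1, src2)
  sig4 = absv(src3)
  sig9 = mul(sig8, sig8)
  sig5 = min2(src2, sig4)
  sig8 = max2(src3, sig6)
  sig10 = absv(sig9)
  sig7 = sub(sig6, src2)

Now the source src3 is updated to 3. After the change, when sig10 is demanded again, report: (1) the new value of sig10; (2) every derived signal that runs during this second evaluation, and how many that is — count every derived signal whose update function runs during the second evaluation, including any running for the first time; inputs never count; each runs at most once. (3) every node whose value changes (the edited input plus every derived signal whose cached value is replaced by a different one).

Demanding sig10 again yields 9.
6 derived signals run: sig3, sig4, sig6, sig8, sig9, sig10.
The nodes whose values change: src3, sig3, sig4, sig6, sig8, sig9, sig10.

First demand of the output computes:
  sig3 = neg(-9) = 9
  sig4 = absv(-9) = 9
  sig6 = add(9, 9) = 18
  sig8 = max2(-9, 18) = 18
  sig9 = mul(18, 18) = 324
  sig10 = absv(324) = 324

After the edit, cleaning proceeds:
  sig3: a read changed (src3 -9->3) — executes, giving -3.
  sig4: a read changed (src3 -9->3) — executes, giving 3.
  sig6: a read changed (sig4 9->3; sig3 9->-3) — executes, giving 0.
  sig8: a read changed (src3 -9->3; sig6 18->0) — executes, giving 3.
  sig9: a read changed (sig8 18->3; sig8 18->3) — executes, giving 9.
  sig10: a read changed (sig9 324->9) — executes, giving 9.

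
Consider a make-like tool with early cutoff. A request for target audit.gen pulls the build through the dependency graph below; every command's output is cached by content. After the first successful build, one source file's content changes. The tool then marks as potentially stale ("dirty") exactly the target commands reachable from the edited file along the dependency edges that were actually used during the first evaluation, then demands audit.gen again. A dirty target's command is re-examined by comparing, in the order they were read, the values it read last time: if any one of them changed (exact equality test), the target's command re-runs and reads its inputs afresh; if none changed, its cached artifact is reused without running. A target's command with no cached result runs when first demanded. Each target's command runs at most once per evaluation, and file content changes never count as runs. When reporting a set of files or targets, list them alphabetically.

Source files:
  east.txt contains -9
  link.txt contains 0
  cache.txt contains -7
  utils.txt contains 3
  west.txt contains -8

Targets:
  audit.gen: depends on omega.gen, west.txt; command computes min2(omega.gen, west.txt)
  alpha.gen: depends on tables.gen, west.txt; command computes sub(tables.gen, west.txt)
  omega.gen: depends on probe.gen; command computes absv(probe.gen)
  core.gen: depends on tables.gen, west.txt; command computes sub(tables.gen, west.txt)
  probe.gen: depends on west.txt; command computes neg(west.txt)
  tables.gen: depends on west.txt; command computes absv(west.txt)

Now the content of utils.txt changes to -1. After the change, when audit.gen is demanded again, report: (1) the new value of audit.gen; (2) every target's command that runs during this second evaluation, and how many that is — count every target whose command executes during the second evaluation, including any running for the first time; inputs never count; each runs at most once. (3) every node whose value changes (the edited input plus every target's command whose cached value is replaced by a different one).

First demand of the output computes:
  probe.gen = neg(-8) = 8
  omega.gen = absv(8) = 8
  audit.gen = min2(8, -8) = -8

After the edit, cleaning proceeds:
  no node depends on utils.txt at all; the second demand re-runs nothing.

Note the shortcut — nothing in the graph depends on utils.txt at all, so no recomputation happens.

Demanding audit.gen again yields -8.
0 target commands run: none.
The nodes whose values change: utils.txt.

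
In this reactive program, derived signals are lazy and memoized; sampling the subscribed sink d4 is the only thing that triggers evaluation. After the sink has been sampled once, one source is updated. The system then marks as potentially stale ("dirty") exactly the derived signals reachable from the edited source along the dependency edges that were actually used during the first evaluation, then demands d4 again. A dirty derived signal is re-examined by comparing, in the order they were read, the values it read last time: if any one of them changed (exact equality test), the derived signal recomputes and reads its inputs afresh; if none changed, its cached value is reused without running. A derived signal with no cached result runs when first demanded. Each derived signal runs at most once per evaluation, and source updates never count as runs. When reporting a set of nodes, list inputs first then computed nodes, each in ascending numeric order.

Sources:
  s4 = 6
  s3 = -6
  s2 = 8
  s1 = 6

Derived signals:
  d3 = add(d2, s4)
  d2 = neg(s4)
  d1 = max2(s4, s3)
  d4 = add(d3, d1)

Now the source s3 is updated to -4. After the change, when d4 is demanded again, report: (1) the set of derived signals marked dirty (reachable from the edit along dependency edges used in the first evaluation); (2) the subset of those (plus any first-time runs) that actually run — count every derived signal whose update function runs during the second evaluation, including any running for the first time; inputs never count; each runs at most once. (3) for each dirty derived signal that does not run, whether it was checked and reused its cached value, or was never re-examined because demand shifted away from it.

The edit dirties: d1, d4.
1 derived signals run: d1.
Cache hits after checking: d4.
Note the absorption at d1: it re-runs yet its value is the same, leaving the output's value untouched.

First demand of the output computes:
  d1 = max2(6, -6) = 6
  d2 = neg(6) = -6
  d3 = add(-6, 6) = 0
  d4 = add(0, 6) = 6

After the edit, cleaning proceeds:
  d1: a read changed (s3 -6->-4) — executes, giving 6 — identical to its old value.
  d4: dirty, but its reads are unchanged (d3 unchanged, d1 unchanged); cached 6 stands.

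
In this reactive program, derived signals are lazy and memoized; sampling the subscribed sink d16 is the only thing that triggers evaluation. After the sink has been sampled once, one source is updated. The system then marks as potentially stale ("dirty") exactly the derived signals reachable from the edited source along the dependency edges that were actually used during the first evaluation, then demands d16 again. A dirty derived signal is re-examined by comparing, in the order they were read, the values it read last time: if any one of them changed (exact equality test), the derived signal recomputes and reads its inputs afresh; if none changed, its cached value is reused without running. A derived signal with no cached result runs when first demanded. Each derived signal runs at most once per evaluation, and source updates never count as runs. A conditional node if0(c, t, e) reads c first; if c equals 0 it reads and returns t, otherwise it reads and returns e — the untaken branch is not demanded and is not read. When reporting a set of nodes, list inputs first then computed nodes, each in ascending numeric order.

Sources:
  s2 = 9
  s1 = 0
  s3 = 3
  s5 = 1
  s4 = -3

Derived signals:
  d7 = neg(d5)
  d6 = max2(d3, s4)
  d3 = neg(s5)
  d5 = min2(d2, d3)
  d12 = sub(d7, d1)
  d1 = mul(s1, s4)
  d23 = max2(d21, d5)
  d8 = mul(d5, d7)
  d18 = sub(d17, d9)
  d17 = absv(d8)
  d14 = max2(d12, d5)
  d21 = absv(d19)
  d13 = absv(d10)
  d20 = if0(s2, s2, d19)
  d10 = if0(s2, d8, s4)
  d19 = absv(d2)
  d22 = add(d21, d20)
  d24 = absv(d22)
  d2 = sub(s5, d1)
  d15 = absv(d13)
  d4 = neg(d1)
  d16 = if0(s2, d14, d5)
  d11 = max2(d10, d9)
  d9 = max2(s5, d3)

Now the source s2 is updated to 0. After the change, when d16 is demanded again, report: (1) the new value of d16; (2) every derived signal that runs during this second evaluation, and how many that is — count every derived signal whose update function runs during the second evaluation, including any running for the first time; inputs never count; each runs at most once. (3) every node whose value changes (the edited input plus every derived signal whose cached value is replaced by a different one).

Demanding d16 again yields 1.
4 derived signals run: d7, d12, d14, d16.
The nodes whose values change: s2, d16.
Note the branch switch — d7, d12, d14 had no cache and run now for the first time.

First demand of the output computes:
  d1 = mul(0, -3) = 0
  d2 = sub(1, 0) = 1
  d3 = neg(1) = -1
  d5 = min2(1, -1) = -1
  d16 = if0(s2=9 -> else branch d5) = -1

After the edit, cleaning proceeds:
  d7: had never run; runs now, result 1.
  d12: had never run; runs now, result 1.
  d14: had never run; runs now, result 1.
  d16: a read changed (s2 9->0) — executes, giving 1.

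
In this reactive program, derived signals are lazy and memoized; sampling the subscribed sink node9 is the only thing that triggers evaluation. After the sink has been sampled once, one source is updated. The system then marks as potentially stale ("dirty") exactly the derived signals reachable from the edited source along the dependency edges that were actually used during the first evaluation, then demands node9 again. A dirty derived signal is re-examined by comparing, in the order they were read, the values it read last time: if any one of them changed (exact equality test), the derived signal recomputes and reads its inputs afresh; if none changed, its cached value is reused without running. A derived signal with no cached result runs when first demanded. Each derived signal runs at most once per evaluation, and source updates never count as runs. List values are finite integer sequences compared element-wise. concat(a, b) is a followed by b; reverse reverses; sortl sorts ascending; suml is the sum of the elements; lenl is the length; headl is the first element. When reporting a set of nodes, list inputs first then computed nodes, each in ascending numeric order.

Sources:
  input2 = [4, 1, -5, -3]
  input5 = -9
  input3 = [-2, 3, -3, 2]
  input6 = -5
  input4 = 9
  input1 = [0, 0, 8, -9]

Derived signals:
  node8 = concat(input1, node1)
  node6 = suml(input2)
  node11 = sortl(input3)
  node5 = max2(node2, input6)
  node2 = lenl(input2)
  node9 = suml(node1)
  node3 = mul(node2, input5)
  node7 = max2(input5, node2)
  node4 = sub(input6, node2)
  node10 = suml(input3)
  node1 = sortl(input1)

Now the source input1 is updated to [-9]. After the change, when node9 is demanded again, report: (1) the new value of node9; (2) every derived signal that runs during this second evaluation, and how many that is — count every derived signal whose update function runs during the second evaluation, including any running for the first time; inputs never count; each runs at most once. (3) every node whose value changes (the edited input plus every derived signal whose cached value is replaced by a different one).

First demand of the output computes:
  node1 = sortl([0, 0, 8, -9]) = [-9, 0, 0, 8]
  node9 = suml([-9, 0, 0, 8]) = -1

After the edit, cleaning proceeds:
  node1: a read changed (input1 [0, 0, 8, -9]->[-9]) — executes, giving [-9].
  node9: a read changed (node1 [-9, 0, 0, 8]->[-9]) — executes, giving -9.

Demanding node9 again yields -9.
2 derived signals run: node1, node9.
The nodes whose values change: input1, node1, node9.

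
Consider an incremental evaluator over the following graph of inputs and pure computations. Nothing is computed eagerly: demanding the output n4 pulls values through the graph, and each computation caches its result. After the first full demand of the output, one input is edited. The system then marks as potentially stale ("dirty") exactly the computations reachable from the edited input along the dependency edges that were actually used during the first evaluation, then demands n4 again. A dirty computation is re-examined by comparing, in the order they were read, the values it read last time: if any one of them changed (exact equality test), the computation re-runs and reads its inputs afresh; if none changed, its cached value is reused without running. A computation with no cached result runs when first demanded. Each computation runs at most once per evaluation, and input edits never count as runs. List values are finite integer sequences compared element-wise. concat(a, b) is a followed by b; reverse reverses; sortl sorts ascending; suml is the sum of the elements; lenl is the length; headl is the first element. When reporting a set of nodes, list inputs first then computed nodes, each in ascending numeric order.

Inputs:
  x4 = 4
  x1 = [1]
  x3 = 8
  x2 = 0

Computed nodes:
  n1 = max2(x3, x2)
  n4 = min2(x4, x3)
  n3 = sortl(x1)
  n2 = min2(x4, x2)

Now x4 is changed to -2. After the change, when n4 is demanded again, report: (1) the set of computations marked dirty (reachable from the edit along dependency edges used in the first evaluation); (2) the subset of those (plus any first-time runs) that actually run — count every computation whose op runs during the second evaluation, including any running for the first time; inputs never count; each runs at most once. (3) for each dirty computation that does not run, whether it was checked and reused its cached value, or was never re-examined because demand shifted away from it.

Dirty set: n4.
Run set: n4 (1 run).
All dirty computations ended up running.

Initial pass — values computed on the first demand:
  n4 = min2(4, 8) = 4

Second demand — change propagation:
  n4: re-runs because x4 4->-2; new result -2.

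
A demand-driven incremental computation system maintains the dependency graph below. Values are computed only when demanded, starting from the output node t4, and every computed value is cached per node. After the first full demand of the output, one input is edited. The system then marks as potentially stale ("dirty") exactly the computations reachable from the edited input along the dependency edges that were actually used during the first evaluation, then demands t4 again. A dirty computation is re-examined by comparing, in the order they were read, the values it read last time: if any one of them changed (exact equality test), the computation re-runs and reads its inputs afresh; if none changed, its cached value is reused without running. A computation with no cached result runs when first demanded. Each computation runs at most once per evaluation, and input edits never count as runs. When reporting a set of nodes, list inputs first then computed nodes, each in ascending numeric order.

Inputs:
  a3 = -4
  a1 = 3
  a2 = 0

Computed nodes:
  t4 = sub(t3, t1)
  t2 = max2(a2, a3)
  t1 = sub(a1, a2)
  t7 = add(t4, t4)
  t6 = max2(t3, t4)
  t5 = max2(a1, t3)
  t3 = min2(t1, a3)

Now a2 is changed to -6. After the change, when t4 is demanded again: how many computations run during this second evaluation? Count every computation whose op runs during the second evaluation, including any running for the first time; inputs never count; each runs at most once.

First evaluation (everything demanded from the output):
  t1 = sub(3, 0) = 3
  t3 = min2(3, -4) = -4
  t4 = sub(-4, 3) = -7

Propagation after the edit:
  t1: runs — a2 0->-6; result 9.
  t3: runs — t1 3->9; result -4 (same value as before).
  t4: runs — t1 3->9; result -13.

Computations that run: t1, t3, t4 — 3 in total.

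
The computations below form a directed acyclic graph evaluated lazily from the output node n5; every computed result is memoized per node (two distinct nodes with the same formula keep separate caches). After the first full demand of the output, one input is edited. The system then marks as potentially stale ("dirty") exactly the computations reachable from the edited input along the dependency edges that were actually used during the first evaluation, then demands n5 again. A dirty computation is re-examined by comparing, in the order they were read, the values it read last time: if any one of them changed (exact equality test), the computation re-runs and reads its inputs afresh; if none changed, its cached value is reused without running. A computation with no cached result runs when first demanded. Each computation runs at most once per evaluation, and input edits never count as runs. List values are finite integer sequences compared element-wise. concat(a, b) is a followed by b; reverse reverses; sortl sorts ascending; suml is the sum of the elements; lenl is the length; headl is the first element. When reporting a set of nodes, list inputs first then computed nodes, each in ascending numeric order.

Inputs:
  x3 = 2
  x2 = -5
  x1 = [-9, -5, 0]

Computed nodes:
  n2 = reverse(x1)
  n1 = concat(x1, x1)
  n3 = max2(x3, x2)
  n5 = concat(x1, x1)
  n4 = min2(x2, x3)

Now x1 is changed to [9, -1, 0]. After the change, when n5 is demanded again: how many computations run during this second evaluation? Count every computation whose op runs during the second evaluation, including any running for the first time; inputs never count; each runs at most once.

First demand of the output computes:
  n5 = concat([-9, -5, 0], [-9, -5, 0]) = [-9, -5, 0, -9, -5, 0]

After the edit, cleaning proceeds:
  n5: a read changed (x1 [-9, -5, 0]->[9, -1, 0]; x1 [-9, -5, 0]->[9, -1, 0]) — executes, giving [9, -1, 0, 9, -1, 0].

1 computations run: n5.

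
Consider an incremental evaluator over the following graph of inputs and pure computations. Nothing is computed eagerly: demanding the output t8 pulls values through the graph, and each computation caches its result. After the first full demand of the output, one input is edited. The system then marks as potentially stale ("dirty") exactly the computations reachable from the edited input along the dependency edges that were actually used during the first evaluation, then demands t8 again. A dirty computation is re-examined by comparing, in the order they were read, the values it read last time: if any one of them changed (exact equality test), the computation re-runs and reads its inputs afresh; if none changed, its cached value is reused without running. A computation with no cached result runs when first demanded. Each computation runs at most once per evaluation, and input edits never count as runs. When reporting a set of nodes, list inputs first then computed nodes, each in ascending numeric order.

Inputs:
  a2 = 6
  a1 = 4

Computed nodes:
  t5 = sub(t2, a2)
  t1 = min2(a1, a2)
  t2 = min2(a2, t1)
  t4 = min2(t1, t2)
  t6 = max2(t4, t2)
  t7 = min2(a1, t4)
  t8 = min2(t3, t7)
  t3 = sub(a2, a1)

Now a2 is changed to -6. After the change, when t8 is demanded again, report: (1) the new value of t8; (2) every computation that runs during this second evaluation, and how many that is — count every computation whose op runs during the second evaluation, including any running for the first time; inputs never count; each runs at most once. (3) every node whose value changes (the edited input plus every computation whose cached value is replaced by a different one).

Initial pass — values computed on the first demand:
  t1 = min2(4, 6) = 4
  t2 = min2(6, 4) = 4
  t3 = sub(6, 4) = 2
  t4 = min2(4, 4) = 4
  t7 = min2(4, 4) = 4
  t8 = min2(2, 4) = 2

Second demand — change propagation:
  t1: re-runs because a2 6->-6; new result -6.
  t2: re-runs because a2 6->-6; t1 4->-6; new result -6.
  t3: re-runs because a2 6->-6; new result -10.
  t4: re-runs because t1 4->-6; t2 4->-6; new result -6.
  t7: re-runs because t4 4->-6; new result -6.
  t8: re-runs because t3 2->-10; t7 4->-6; new result -10.

t8 now evaluates to -10.
Run set: t1, t2, t3, t4, t7, t8 (6 run).
Changed values: a2, t1, t2, t3, t4, t7, t8.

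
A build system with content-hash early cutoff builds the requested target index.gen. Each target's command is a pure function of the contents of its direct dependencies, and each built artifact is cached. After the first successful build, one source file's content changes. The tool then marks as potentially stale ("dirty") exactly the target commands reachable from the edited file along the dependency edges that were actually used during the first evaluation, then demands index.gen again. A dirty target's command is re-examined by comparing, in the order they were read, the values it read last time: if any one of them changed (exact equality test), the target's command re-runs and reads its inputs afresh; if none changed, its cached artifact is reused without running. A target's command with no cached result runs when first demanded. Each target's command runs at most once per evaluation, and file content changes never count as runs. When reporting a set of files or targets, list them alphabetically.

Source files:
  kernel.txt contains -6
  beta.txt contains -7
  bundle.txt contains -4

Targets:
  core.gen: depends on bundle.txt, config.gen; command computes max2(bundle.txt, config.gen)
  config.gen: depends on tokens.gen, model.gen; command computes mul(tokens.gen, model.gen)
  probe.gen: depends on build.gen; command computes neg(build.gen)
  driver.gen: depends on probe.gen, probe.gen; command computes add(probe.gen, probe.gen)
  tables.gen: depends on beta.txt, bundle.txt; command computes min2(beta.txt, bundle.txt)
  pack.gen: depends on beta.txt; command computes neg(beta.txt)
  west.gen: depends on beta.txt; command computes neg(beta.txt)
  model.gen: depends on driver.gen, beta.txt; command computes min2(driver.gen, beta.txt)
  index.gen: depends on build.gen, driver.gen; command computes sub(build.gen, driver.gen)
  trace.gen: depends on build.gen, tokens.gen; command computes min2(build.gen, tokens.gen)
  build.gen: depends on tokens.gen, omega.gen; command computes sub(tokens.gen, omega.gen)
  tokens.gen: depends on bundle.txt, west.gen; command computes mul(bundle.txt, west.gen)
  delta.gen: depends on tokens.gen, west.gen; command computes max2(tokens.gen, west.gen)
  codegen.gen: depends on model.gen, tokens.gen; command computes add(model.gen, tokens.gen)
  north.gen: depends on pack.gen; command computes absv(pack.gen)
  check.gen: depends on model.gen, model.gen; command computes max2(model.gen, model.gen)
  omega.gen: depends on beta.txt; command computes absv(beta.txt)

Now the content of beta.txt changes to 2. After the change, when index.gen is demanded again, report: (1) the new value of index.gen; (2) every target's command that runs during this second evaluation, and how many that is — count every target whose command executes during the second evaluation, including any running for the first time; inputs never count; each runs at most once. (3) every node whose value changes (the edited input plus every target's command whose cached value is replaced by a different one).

New value of index.gen: 18.
Target commands that run: build.gen, driver.gen, index.gen, omega.gen, probe.gen, tokens.gen, west.gen — 7 in total.
Values that change: beta.txt, build.gen, driver.gen, index.gen, omega.gen, probe.gen, tokens.gen, west.gen.

First evaluation (everything demanded from the output):
  omega.gen = absv(-7) = 7
  west.gen = neg(-7) = 7
  tokens.gen = mul(-4, 7) = -28
  build.gen = sub(-28, 7) = -35
  probe.gen = neg(-35) = 35
  driver.gen = add(35, 35) = 70
  index.gen = sub(-35, 70) = -105

Propagation after the edit:
  omega.gen: runs — beta.txt -7->2; result 2.
  west.gen: runs — beta.txt -7->2; result -2.
  tokens.gen: runs — west.gen 7->-2; result 8.
  build.gen: runs — tokens.gen -28->8; omega.gen 7->2; result 6.
  probe.gen: runs — build.gen -35->6; result -6.
  driver.gen: runs — probe.gen 35->-6; probe.gen 35->-6; result -12.
  index.gen: runs — build.gen -35->6; driver.gen 70->-12; result 18.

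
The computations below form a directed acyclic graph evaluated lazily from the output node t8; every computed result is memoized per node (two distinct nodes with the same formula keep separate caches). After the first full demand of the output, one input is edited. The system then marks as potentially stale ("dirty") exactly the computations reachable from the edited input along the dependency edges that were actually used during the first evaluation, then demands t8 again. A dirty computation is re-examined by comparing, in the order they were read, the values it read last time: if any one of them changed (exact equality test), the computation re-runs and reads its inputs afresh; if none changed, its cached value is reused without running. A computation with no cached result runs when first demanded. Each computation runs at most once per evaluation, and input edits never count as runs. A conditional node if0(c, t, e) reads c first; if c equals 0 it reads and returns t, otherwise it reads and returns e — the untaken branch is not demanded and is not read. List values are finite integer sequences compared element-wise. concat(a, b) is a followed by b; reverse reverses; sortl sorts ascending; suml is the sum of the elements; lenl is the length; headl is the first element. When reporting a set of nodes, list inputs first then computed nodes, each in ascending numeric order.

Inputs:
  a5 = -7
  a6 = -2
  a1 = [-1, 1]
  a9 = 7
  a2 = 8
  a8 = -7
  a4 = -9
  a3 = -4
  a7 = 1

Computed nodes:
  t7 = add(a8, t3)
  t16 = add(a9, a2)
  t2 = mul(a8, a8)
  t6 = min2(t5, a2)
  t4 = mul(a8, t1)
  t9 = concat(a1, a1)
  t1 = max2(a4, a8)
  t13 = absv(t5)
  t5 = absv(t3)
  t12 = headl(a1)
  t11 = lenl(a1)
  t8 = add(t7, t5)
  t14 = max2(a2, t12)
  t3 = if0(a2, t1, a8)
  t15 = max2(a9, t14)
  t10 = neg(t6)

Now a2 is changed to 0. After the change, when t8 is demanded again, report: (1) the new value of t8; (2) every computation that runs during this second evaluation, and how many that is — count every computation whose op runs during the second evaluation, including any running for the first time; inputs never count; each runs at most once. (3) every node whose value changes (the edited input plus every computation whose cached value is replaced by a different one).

Demanding t8 again yields -7.
2 computations run: t1, t3.
The nodes whose values change: a2.
Note the branch switch — t1 had no cache and runs now for the first time.

First demand of the output computes:
  t3 = if0(a2=8 -> else branch a8) = -7
  t5 = absv(-7) = 7
  t7 = add(-7, -7) = -14
  t8 = add(-14, 7) = -7

After the edit, cleaning proceeds:
  t1: had never run; runs now, result -7.
  t3: a read changed (a2 8->0) — executes, giving -7 — identical to its old value.
  t5: dirty, but its reads are unchanged (t3 unchanged); cached 7 stands.
  t7: dirty, but its reads are unchanged (a8 unchanged, t3 unchanged); cached -14 stands.
  t8: dirty, but its reads are unchanged (t7 unchanged, t5 unchanged); cached -7 stands.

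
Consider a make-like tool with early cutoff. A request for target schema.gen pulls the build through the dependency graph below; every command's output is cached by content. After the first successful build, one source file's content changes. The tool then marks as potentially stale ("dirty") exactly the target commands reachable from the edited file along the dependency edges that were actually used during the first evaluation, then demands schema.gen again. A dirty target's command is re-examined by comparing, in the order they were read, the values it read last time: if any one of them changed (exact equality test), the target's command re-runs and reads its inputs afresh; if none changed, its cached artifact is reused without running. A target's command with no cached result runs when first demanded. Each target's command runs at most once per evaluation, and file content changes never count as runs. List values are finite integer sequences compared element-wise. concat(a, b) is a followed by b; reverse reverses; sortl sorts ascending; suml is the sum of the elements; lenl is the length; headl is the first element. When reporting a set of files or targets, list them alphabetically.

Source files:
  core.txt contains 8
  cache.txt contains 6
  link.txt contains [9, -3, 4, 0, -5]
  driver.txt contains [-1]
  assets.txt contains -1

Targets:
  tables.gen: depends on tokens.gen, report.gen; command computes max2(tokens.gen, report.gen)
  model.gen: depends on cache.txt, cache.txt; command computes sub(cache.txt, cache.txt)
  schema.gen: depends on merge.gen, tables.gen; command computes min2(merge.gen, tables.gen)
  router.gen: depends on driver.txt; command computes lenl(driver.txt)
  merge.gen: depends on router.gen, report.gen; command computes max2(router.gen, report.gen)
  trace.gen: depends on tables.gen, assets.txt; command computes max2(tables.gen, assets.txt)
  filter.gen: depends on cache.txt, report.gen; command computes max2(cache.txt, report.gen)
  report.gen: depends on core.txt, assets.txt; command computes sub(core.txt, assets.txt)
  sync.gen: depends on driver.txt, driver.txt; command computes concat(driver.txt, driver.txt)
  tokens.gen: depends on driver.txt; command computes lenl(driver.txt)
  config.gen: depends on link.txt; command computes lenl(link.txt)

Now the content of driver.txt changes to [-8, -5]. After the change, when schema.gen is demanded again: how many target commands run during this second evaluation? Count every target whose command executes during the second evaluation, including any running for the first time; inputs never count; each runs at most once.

4 target commands run: merge.gen, router.gen, tables.gen, tokens.gen.
Note where the cutoff bites: schema.gen is checked, finds nothing changed, and keeps its cache.

First demand of the output computes:
  report.gen = sub(8, -1) = 9
  router.gen = lenl([-1]) = 1
  merge.gen = max2(1, 9) = 9
  tokens.gen = lenl([-1]) = 1
  tables.gen = max2(1, 9) = 9
  schema.gen = min2(9, 9) = 9

After the edit, cleaning proceeds:
  router.gen: a read changed (driver.txt [-1]->[-8, -5]) — executes, giving 2.
  merge.gen: a read changed (router.gen 1->2) — executes, giving 9 — identical to its old value.
  tokens.gen: a read changed (driver.txt [-1]->[-8, -5]) — executes, giving 2.
  tables.gen: a read changed (tokens.gen 1->2) — executes, giving 9 — identical to its old value.
  schema.gen: dirty, but its reads are unchanged (merge.gen unchanged, tables.gen unchanged); cached 9 stands.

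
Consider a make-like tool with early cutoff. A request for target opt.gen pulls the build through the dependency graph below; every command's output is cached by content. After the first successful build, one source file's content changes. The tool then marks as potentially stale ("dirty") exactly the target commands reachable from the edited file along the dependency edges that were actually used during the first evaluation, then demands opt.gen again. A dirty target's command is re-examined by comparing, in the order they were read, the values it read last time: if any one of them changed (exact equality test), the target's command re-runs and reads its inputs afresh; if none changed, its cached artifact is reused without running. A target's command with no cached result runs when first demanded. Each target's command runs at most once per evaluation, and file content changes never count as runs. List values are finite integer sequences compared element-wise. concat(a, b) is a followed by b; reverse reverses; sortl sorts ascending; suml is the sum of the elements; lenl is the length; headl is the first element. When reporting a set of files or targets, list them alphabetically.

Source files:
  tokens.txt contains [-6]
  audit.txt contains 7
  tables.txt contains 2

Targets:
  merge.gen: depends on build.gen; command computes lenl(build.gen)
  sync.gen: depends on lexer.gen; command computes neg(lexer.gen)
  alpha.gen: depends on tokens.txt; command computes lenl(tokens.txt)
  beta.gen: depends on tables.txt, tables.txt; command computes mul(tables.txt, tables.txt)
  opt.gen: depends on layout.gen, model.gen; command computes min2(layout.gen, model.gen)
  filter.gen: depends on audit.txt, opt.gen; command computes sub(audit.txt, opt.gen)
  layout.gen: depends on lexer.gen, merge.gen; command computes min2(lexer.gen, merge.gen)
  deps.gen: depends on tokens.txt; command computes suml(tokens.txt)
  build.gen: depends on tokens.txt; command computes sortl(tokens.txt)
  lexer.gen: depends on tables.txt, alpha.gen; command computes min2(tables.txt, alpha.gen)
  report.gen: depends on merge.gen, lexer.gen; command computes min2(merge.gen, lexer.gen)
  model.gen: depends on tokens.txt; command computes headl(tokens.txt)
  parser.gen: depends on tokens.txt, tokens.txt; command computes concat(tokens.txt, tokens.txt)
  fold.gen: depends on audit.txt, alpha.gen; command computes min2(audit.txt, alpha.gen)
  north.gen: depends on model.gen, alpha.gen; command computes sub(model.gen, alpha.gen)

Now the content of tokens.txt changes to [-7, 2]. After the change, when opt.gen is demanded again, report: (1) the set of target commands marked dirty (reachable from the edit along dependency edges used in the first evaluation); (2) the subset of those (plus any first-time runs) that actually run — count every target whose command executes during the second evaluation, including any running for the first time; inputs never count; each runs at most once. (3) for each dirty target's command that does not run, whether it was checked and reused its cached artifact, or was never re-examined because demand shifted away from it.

The edit dirties: alpha.gen, build.gen, layout.gen, lexer.gen, merge.gen, model.gen, opt.gen.
7 target commands run: alpha.gen, build.gen, layout.gen, lexer.gen, merge.gen, model.gen, opt.gen.
No dirty target's command escaped a run.

First demand of the output computes:
  alpha.gen = lenl([-6]) = 1
  build.gen = sortl([-6]) = [-6]
  lexer.gen = min2(2, 1) = 1
  merge.gen = lenl([-6]) = 1
  layout.gen = min2(1, 1) = 1
  model.gen = headl([-6]) = -6
  opt.gen = min2(1, -6) = -6

After the edit, cleaning proceeds:
  alpha.gen: a read changed (tokens.txt [-6]->[-7, 2]) — executes, giving 2.
  build.gen: a read changed (tokens.txt [-6]->[-7, 2]) — executes, giving [-7, 2].
  lexer.gen: a read changed (alpha.gen 1->2) — executes, giving 2.
  merge.gen: a read changed (build.gen [-6]->[-7, 2]) — executes, giving 2.
  layout.gen: a read changed (lexer.gen 1->2; merge.gen 1->2) — executes, giving 2.
  model.gen: a read changed (tokens.txt [-6]->[-7, 2]) — executes, giving -7.
  opt.gen: a read changed (layout.gen 1->2; model.gen -6->-7) — executes, giving -7.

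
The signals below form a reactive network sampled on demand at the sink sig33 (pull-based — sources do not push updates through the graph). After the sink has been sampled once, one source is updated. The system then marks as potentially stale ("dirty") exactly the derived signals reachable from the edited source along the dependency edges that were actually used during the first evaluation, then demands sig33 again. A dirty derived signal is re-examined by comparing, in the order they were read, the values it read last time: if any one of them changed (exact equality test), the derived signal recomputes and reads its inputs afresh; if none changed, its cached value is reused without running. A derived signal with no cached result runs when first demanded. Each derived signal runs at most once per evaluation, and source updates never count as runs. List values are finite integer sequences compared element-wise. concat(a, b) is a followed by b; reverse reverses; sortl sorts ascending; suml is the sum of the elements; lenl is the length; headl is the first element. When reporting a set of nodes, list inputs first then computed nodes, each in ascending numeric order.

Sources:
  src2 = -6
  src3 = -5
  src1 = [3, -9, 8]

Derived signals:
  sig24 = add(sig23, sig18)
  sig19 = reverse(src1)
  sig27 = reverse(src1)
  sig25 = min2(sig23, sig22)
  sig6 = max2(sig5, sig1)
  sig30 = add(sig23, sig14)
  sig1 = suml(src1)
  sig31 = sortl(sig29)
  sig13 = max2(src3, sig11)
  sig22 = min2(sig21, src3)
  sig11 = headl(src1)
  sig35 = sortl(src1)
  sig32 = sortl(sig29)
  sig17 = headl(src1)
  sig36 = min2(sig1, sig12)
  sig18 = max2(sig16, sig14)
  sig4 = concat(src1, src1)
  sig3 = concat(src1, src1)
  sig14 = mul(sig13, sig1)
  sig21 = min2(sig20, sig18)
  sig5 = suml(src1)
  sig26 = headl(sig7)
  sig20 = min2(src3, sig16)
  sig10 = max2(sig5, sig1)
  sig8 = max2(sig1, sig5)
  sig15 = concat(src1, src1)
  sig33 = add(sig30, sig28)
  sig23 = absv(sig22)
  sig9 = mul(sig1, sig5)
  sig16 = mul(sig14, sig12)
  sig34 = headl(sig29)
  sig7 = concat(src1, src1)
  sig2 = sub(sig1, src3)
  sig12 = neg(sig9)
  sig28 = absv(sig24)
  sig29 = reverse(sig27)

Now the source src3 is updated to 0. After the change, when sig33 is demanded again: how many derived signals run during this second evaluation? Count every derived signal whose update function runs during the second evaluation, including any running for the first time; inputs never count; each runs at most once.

Run set: sig13, sig20, sig22 (3 run).
The important point: at sig14 every value read last time is unchanged, so the dirty flag clears without a run.

Initial pass — values computed on the first demand:
  sig1 = suml([3, -9, 8]) = 2
  sig5 = suml([3, -9, 8]) = 2
  sig9 = mul(2, 2) = 4
  sig11 = headl([3, -9, 8]) = 3
  sig12 = neg(4) = -4
  sig13 = max2(-5, 3) = 3
  sig14 = mul(3, 2) = 6
  sig16 = mul(6, -4) = -24
  sig18 = max2(-24, 6) = 6
  sig20 = min2(-5, -24) = -24
  sig21 = min2(-24, 6) = -24
  sig22 = min2(-24, -5) = -24
  sig23 = absv(-24) = 24
  sig24 = add(24, 6) = 30
  sig28 = absv(30) = 30
  sig30 = add(24, 6) = 30
  sig33 = add(30, 30) = 60

Second demand — change propagation:
  sig13: re-runs because src3 -5->0; new result 3 (unchanged).
  sig14: re-examined; everything it read last time is the same (sig13 unchanged, sig1 unchanged) — cache 6 kept, no run.
  sig16: re-examined; everything it read last time is the same (sig14 unchanged, sig12 unchanged) — cache -24 kept, no run.
  sig18: re-examined; everything it read last time is the same (sig16 unchanged, sig14 unchanged) — cache 6 kept, no run.
  sig20: re-runs because src3 -5->0; new result -24 (unchanged).
  sig21: re-examined; everything it read last time is the same (sig20 unchanged, sig18 unchanged) — cache -24 kept, no run.
  sig22: re-runs because src3 -5->0; new result -24 (unchanged).
  sig23: re-examined; everything it read last time is the same (sig22 unchanged) — cache 24 kept, no run.
  sig24: re-examined; everything it read last time is the same (sig23 unchanged, sig18 unchanged) — cache 30 kept, no run.
  sig28: re-examined; everything it read last time is the same (sig24 unchanged) — cache 30 kept, no run.
  sig30: re-examined; everything it read last time is the same (sig23 unchanged, sig14 unchanged) — cache 30 kept, no run.
  sig33: re-examined; everything it read last time is the same (sig30 unchanged, sig28 unchanged) — cache 60 kept, no run.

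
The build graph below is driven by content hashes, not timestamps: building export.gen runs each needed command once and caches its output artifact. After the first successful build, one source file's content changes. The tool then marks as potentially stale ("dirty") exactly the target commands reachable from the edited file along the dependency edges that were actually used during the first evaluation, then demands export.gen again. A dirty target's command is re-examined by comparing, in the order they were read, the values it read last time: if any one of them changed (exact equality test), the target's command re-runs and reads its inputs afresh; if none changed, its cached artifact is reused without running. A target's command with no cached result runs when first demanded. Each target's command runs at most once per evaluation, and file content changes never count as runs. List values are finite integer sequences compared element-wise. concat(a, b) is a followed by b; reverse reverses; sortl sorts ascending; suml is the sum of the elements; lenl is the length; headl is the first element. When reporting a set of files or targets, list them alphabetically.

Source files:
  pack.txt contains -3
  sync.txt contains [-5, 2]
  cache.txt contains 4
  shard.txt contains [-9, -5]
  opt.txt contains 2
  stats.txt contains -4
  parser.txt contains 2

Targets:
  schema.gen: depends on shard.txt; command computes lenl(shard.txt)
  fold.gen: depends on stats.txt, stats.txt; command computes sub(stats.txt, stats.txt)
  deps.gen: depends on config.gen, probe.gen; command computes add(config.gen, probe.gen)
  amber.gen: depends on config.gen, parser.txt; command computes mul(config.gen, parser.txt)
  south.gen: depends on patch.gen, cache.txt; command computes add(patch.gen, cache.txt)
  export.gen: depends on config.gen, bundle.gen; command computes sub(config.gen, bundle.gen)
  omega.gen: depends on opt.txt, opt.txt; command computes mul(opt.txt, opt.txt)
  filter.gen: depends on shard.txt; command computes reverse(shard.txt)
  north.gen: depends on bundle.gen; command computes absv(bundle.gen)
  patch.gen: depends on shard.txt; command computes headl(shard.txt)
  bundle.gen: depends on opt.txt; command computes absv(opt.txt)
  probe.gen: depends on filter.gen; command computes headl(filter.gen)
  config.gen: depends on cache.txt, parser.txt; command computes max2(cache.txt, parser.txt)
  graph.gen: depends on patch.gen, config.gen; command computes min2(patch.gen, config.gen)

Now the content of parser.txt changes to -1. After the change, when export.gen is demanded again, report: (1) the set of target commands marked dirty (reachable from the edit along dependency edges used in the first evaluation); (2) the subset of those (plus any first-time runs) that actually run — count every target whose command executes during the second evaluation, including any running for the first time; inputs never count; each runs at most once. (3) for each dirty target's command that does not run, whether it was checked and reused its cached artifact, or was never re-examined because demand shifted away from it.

Dirty set: config.gen, export.gen.
Run set: config.gen (1 run).
Re-examined without running (cache reused): export.gen.
The important point: config.gen recomputes to an identical value, and the output ends up unchanged.

Initial pass — values computed on the first demand:
  bundle.gen = absv(2) = 2
  config.gen = max2(4, 2) = 4
  export.gen = sub(4, 2) = 2

Second demand — change propagation:
  config.gen: re-runs because parser.txt 2->-1; new result 4 (unchanged).
  export.gen: re-examined; everything it read last time is the same (config.gen unchanged, bundle.gen unchanged) — cache 2 kept, no run.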